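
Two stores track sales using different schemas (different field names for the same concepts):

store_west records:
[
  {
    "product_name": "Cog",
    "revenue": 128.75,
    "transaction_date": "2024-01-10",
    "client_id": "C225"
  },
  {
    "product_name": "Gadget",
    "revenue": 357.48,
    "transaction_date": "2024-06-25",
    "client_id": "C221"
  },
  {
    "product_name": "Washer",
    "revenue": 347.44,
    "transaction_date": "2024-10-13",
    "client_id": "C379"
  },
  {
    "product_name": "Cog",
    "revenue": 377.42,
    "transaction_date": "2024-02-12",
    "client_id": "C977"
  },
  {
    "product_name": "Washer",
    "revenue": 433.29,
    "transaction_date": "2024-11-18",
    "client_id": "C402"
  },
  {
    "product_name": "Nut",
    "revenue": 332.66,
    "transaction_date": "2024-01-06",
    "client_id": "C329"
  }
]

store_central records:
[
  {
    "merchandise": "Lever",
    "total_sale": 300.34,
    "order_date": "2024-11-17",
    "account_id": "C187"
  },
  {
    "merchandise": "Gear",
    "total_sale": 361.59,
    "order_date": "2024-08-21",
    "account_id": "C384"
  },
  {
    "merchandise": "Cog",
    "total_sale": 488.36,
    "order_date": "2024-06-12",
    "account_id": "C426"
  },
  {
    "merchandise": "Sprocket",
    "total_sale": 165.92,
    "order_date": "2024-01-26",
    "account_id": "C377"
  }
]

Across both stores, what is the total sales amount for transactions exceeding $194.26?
2998.58

Schema mapping: "revenue" (store_west) = "total_sale" (store_central) = sale amount

Sum of sales > $194.26 in store_west: 1848.29
Sum of sales > $194.26 in store_central: 1150.29

Total: 1848.29 + 1150.29 = 2998.58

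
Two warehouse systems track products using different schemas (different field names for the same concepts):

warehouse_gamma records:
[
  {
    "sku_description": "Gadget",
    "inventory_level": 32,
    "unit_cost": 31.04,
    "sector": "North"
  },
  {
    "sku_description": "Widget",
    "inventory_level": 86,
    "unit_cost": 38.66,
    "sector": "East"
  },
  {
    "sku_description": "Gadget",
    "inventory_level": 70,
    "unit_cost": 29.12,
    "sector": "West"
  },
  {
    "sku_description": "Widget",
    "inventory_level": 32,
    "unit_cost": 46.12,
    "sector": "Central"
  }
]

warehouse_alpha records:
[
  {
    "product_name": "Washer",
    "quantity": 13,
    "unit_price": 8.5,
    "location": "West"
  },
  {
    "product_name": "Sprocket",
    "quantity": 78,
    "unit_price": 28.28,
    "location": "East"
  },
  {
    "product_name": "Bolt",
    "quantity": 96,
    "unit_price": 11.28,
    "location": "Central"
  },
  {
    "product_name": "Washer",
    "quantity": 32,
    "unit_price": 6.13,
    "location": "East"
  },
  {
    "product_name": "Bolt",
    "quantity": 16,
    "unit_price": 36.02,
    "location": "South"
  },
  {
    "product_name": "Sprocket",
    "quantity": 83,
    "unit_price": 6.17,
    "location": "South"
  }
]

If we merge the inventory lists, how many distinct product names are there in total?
5

Schema mapping: "sku_description" (warehouse_gamma) = "product_name" (warehouse_alpha) = product name

Products in warehouse_gamma: ['Gadget', 'Widget']
Products in warehouse_alpha: ['Bolt', 'Sprocket', 'Washer']

Union (unique products): ['Bolt', 'Gadget', 'Sprocket', 'Washer', 'Widget']
Count: 5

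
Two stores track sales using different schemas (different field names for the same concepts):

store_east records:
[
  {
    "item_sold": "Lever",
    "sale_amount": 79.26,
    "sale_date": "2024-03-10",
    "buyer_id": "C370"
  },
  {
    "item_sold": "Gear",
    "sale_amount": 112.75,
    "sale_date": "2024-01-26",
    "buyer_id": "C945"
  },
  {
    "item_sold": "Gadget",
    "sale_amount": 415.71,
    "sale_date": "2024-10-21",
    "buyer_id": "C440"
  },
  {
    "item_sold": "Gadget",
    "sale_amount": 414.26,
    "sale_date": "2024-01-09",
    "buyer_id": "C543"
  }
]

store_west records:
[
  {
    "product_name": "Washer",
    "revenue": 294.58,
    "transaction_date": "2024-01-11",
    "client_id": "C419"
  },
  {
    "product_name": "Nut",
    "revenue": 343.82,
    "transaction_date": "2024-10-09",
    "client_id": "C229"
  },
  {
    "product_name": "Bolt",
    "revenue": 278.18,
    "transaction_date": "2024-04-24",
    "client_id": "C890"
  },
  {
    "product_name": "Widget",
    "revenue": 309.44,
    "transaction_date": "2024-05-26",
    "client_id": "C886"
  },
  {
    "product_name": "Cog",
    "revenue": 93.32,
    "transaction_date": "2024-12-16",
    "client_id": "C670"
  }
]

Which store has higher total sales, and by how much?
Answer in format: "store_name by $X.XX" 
store_west by $297.36

Schema mapping: "sale_amount" (store_east) = "revenue" (store_west) = sale amount

Total for store_east: 1021.98
Total for store_west: 1319.34

Difference: |1021.98 - 1319.34| = 297.36
store_west has higher sales by $297.36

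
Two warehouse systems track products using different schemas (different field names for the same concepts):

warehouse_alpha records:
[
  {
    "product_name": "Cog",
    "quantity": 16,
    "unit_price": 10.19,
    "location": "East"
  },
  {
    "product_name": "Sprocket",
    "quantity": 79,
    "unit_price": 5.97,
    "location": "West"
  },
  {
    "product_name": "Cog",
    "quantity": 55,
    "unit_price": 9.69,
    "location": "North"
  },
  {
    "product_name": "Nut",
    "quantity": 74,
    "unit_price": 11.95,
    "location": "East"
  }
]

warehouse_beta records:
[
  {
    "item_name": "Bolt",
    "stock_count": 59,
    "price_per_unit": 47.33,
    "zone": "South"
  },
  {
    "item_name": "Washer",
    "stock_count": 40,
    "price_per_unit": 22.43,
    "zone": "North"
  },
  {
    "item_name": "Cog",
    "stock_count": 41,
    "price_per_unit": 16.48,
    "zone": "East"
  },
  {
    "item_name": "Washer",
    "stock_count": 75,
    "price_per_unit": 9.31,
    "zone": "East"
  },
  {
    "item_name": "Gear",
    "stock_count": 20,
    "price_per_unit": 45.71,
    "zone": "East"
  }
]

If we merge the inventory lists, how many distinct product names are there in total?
6

Schema mapping: "product_name" (warehouse_alpha) = "item_name" (warehouse_beta) = product name

Products in warehouse_alpha: ['Cog', 'Nut', 'Sprocket']
Products in warehouse_beta: ['Bolt', 'Cog', 'Gear', 'Washer']

Union (unique products): ['Bolt', 'Cog', 'Gear', 'Nut', 'Sprocket', 'Washer']
Count: 6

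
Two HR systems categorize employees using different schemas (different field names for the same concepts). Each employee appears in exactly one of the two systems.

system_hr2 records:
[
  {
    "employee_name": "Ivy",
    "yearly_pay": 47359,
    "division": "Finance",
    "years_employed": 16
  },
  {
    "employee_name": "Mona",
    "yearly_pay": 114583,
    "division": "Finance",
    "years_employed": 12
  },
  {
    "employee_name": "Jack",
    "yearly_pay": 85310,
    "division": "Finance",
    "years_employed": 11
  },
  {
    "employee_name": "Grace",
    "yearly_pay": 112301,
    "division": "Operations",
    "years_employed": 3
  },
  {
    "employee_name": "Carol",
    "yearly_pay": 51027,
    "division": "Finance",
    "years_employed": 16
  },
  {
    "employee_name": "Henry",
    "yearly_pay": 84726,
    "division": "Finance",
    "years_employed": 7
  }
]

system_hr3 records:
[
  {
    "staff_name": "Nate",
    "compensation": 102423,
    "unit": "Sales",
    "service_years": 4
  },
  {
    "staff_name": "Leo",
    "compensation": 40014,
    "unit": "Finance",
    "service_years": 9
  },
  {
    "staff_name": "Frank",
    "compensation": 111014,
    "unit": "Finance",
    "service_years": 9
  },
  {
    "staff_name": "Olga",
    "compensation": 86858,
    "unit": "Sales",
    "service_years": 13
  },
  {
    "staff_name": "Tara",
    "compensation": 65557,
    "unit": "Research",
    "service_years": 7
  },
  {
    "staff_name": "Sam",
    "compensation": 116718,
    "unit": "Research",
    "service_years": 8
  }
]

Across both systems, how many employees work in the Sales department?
2

Schema mapping: "division" (system_hr2) = "unit" (system_hr3) = department

Sales employees in system_hr2: 0
Sales employees in system_hr3: 2

Total in Sales: 0 + 2 = 2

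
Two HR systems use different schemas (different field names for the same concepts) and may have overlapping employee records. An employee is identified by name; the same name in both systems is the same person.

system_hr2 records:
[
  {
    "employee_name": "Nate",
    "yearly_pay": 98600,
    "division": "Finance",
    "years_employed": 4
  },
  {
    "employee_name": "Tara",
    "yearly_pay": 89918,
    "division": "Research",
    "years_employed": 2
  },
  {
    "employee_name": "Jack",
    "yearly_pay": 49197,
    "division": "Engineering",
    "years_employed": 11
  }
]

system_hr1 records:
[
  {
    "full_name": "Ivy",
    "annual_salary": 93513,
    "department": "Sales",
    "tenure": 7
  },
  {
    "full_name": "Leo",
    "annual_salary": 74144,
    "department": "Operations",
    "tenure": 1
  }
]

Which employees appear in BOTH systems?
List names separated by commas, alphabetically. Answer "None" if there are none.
None

Schema mapping: "employee_name" (system_hr2) = "full_name" (system_hr1) = employee name

Names in system_hr2: ['Jack', 'Nate', 'Tara']
Names in system_hr1: ['Ivy', 'Leo']

Intersection: None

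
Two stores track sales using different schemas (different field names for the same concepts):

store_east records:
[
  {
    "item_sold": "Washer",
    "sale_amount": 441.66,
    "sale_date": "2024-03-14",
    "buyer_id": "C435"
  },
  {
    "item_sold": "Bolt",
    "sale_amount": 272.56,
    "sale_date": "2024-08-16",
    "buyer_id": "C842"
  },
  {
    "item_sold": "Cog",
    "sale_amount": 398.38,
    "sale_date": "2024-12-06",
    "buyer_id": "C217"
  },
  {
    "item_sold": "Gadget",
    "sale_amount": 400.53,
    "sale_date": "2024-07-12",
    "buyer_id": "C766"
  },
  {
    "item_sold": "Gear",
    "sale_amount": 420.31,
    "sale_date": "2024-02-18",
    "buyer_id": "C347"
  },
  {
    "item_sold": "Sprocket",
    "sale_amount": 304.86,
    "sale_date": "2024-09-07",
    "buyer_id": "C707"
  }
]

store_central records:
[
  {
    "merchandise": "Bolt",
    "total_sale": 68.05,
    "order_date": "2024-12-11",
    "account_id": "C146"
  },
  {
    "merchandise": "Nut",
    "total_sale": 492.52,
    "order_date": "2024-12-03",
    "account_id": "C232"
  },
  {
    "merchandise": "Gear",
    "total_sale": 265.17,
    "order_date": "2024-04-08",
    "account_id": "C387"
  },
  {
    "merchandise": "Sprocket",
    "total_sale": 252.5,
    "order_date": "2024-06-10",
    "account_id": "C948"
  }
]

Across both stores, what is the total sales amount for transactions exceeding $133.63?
3248.49

Schema mapping: "sale_amount" (store_east) = "total_sale" (store_central) = sale amount

Sum of sales > $133.63 in store_east: 2238.3
Sum of sales > $133.63 in store_central: 1010.19

Total: 2238.3 + 1010.19 = 3248.49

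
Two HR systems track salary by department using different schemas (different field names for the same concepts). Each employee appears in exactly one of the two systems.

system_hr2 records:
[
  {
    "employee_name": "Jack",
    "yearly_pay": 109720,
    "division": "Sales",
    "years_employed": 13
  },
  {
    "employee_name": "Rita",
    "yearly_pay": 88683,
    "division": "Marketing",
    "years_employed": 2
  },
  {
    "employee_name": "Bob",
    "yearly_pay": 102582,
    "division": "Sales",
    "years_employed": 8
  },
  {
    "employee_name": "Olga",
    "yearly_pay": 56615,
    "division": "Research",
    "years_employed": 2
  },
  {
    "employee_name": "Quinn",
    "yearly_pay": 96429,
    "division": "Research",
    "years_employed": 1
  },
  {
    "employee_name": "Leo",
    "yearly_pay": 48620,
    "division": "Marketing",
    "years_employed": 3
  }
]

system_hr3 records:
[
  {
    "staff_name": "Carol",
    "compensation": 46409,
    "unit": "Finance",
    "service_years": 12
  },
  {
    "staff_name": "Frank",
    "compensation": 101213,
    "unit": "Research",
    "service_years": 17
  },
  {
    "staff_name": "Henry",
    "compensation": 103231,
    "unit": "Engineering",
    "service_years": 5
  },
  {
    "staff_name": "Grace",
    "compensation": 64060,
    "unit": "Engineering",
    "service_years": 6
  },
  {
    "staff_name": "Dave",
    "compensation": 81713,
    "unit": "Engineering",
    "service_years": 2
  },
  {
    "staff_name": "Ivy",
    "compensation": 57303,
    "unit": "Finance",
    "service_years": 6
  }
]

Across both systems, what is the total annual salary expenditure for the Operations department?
0

Schema mappings:
- "division" (system_hr2) = "unit" (system_hr3) = department
- "yearly_pay" (system_hr2) = "compensation" (system_hr3) = salary

Operations salaries from system_hr2: 0
Operations salaries from system_hr3: 0

Total: 0 + 0 = 0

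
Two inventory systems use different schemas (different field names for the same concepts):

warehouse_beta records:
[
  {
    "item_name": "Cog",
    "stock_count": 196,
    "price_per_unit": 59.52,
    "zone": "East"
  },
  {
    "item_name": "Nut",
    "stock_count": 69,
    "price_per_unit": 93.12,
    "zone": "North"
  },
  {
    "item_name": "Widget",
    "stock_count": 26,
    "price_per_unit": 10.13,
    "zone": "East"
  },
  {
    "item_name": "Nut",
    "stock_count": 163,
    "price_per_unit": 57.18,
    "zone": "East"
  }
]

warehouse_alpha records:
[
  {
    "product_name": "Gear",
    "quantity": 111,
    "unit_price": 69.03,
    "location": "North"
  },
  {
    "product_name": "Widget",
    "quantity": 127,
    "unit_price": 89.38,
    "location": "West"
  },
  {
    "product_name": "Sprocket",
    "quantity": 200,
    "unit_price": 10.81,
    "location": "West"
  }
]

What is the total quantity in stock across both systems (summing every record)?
892

To reconcile these schemas, identify the field holding the quantity in stock in each system:
1. In warehouse_beta it is "stock_count"
2. In warehouse_alpha it is "quantity"

From warehouse_beta: 196 + 69 + 26 + 163 = 454
From warehouse_alpha: 111 + 127 + 200 = 438

Total: 454 + 438 = 892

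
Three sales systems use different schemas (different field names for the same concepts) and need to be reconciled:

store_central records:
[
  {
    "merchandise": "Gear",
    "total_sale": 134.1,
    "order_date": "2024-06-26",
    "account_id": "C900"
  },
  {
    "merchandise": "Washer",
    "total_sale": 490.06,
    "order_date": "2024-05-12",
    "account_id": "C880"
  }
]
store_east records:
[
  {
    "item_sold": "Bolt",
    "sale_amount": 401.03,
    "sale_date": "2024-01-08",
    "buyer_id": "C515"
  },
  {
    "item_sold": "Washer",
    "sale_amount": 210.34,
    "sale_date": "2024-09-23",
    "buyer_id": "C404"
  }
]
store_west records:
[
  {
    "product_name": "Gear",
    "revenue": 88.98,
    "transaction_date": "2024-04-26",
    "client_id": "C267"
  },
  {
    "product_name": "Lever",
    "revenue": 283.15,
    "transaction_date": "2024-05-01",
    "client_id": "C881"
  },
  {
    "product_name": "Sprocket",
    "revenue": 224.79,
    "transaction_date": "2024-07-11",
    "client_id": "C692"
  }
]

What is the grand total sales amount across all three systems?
1832.45

Schema reconciliation - all amount fields map to sale amount:

store_central (total_sale): 624.16
store_east (sale_amount): 611.37
store_west (revenue): 596.92

Grand total: 1832.45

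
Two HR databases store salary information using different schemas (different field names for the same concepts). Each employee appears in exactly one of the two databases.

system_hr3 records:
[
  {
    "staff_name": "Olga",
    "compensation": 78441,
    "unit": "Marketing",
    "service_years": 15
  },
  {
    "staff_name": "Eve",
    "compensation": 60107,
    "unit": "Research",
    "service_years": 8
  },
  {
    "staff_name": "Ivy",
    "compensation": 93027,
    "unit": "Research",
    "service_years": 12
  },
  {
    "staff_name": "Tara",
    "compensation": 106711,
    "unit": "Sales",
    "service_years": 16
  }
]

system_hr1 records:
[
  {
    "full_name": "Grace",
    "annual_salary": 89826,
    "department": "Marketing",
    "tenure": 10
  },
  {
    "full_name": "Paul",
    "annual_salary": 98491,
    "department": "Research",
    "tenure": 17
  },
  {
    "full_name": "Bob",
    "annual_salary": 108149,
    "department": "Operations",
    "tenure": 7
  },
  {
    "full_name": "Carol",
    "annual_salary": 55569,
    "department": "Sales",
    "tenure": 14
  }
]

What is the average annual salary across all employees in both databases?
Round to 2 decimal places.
86290.13

Schema mapping: "compensation" (system_hr3) = "annual_salary" (system_hr1) = annual salary

All salaries: [78441, 60107, 93027, 106711, 89826, 98491, 108149, 55569]
Sum: 690321
Count: 8
Average: 690321 / 8 = 86290.13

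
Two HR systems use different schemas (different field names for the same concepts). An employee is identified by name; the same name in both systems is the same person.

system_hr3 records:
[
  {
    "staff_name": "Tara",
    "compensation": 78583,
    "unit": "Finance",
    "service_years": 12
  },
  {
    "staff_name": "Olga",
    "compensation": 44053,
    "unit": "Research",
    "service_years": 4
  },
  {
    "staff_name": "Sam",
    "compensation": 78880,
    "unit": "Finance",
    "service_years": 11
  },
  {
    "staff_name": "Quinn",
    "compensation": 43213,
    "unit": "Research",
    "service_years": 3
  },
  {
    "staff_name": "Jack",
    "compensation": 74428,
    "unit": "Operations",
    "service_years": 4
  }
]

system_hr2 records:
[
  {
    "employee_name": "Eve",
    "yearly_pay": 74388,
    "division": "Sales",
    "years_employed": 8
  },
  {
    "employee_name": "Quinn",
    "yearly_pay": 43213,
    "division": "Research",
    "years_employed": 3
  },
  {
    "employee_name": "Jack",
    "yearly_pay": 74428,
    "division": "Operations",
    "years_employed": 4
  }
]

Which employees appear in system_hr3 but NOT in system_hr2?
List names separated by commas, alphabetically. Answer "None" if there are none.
Olga, Sam, Tara

Schema mapping: "staff_name" (system_hr3) = "employee_name" (system_hr2) = employee name

Names in system_hr3: ['Jack', 'Olga', 'Quinn', 'Sam', 'Tara']
Names in system_hr2: ['Eve', 'Jack', 'Quinn']

In system_hr3 but not system_hr2: ['Olga', 'Sam', 'Tara']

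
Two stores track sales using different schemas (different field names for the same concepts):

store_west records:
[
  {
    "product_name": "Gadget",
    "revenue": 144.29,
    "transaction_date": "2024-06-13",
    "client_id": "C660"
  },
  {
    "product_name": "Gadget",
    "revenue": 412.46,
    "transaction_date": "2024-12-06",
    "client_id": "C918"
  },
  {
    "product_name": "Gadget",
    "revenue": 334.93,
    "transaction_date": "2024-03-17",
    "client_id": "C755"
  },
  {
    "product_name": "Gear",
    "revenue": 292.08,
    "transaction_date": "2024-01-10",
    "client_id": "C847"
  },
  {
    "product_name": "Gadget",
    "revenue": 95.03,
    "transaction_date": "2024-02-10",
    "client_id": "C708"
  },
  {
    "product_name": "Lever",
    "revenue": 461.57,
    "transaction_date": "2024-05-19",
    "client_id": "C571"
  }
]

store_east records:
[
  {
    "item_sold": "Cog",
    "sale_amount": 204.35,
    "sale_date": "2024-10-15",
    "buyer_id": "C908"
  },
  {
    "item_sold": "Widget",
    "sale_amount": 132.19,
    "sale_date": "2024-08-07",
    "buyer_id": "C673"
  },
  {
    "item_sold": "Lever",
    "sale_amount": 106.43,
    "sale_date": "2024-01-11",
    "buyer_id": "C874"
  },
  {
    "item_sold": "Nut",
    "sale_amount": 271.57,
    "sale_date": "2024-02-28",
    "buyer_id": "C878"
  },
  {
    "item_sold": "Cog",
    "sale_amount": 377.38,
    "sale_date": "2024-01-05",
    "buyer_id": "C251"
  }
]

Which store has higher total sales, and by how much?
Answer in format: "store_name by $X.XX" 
store_west by $648.44

Schema mapping: "revenue" (store_west) = "sale_amount" (store_east) = sale amount

Total for store_west: 1740.36
Total for store_east: 1091.92

Difference: |1740.36 - 1091.92| = 648.44
store_west has higher sales by $648.44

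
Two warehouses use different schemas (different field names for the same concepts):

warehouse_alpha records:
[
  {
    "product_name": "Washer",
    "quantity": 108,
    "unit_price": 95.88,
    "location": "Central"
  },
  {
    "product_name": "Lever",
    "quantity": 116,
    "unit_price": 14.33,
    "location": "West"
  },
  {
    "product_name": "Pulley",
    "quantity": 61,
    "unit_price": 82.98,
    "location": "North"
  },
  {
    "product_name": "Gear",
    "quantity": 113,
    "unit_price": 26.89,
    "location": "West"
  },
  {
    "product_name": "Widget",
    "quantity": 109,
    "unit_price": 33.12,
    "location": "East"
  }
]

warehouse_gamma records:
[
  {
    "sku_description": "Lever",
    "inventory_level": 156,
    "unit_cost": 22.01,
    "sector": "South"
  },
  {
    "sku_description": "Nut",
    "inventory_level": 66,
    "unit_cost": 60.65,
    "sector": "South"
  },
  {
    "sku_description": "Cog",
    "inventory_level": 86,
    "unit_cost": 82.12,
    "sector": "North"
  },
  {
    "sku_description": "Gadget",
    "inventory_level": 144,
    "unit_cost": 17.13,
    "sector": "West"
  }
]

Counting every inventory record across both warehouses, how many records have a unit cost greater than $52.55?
4

Schema mapping: "unit_price" (warehouse_alpha) = "unit_cost" (warehouse_gamma) = unit cost

Records > $52.55 in warehouse_alpha: 2
Records > $52.55 in warehouse_gamma: 2

Total count: 2 + 2 = 4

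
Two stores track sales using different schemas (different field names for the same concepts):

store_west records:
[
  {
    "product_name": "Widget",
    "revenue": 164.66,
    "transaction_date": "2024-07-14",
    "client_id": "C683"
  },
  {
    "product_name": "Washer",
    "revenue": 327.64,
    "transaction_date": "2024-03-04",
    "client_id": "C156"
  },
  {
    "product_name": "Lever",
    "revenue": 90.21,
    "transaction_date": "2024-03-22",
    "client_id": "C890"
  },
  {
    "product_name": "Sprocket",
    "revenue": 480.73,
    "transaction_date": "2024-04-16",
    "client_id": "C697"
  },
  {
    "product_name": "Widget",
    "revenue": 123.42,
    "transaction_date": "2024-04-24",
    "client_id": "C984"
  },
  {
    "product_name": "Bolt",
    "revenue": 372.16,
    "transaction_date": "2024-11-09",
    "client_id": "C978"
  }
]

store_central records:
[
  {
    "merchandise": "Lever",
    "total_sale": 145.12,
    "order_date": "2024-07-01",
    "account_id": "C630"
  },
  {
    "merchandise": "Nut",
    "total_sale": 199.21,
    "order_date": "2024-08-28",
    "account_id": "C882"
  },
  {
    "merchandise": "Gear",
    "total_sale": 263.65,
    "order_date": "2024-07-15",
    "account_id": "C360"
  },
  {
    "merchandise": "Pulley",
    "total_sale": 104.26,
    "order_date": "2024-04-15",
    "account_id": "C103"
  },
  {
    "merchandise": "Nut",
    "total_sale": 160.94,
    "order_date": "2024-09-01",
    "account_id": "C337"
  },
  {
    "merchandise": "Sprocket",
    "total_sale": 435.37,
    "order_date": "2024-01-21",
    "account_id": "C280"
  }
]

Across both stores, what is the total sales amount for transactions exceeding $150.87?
2404.36

Schema mapping: "revenue" (store_west) = "total_sale" (store_central) = sale amount

Sum of sales > $150.87 in store_west: 1345.19
Sum of sales > $150.87 in store_central: 1059.17

Total: 1345.19 + 1059.17 = 2404.36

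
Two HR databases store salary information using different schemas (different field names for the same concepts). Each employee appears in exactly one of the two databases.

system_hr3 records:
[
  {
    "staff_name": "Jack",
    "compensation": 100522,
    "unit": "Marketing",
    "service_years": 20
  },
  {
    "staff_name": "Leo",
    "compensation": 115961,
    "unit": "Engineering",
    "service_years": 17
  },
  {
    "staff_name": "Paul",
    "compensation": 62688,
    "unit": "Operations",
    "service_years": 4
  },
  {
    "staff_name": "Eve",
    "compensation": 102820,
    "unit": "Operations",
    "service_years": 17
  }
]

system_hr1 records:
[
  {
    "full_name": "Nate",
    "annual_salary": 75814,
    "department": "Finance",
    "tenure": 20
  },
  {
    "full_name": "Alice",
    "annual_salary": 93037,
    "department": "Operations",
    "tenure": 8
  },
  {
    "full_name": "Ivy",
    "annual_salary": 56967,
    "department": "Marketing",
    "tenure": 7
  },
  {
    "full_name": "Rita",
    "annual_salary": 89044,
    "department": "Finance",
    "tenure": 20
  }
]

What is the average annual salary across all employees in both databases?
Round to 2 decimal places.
87106.63

Schema mapping: "compensation" (system_hr3) = "annual_salary" (system_hr1) = annual salary

All salaries: [100522, 115961, 62688, 102820, 75814, 93037, 56967, 89044]
Sum: 696853
Count: 8
Average: 696853 / 8 = 87106.63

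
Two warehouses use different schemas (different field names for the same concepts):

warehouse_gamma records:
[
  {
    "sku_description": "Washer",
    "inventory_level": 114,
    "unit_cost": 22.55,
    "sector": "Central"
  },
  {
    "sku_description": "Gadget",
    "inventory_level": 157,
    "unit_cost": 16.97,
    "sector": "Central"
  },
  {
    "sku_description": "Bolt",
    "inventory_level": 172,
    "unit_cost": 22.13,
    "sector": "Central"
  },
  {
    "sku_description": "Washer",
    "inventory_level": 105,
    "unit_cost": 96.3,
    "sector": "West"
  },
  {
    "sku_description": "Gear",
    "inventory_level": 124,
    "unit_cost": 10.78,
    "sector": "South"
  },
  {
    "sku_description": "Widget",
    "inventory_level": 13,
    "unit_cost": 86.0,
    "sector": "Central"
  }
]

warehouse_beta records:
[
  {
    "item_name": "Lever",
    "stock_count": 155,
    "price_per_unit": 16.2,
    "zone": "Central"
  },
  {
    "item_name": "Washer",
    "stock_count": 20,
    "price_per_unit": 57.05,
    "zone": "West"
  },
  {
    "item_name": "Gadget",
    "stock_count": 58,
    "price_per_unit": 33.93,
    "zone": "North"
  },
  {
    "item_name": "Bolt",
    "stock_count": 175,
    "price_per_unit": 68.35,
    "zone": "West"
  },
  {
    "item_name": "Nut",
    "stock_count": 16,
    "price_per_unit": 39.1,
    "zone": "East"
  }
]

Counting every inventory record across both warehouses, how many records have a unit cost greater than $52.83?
4

Schema mapping: "unit_cost" (warehouse_gamma) = "price_per_unit" (warehouse_beta) = unit cost

Records > $52.83 in warehouse_gamma: 2
Records > $52.83 in warehouse_beta: 2

Total count: 2 + 2 = 4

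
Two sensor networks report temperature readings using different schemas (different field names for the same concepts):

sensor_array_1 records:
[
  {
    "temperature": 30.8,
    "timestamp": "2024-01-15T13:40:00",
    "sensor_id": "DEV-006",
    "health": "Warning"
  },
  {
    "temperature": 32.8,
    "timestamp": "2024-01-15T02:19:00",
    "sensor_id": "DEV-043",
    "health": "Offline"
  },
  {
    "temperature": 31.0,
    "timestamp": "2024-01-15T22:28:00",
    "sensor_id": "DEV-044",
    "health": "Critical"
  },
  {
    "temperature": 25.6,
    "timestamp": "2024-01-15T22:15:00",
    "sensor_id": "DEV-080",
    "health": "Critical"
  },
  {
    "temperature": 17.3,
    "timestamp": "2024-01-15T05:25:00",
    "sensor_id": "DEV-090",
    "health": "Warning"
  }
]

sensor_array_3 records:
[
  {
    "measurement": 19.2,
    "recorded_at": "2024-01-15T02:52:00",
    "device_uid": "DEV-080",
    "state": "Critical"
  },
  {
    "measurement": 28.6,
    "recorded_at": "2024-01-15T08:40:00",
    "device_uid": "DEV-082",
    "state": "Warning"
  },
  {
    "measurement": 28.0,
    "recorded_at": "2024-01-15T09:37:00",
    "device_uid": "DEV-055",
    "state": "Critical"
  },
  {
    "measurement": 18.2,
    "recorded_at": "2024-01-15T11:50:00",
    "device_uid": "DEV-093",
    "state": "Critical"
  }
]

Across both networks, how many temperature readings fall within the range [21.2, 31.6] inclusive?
5

Schema mapping: "temperature" (sensor_array_1) = "measurement" (sensor_array_3) = temperature

Readings in [21.2, 31.6] from sensor_array_1: 3
Readings in [21.2, 31.6] from sensor_array_3: 2

Total count: 3 + 2 = 5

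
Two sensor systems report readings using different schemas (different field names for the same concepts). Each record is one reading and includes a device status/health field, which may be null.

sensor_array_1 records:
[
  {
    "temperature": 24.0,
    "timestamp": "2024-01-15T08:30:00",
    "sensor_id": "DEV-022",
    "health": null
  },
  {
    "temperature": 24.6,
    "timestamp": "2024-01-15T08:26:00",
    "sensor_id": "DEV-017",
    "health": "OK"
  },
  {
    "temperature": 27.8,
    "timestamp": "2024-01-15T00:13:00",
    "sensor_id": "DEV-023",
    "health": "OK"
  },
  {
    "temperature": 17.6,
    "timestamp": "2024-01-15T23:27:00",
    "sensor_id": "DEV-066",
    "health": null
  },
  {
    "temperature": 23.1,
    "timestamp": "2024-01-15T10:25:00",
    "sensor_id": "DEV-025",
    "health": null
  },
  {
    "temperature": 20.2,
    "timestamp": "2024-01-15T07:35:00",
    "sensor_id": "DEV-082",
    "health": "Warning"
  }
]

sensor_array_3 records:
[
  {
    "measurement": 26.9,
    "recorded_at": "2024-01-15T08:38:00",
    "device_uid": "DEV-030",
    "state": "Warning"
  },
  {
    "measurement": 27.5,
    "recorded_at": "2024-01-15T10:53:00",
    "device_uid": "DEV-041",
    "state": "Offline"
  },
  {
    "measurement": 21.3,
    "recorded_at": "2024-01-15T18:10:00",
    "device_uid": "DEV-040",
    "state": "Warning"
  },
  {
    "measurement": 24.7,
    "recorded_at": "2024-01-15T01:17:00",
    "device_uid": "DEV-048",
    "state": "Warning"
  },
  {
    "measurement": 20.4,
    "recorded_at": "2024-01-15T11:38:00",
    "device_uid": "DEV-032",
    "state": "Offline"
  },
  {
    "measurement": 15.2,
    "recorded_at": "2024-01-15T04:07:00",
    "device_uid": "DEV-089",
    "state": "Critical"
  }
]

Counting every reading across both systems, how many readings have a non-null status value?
9

Schema mapping: "health" (sensor_array_1) = "state" (sensor_array_3) = status

Non-null in sensor_array_1: 3
Non-null in sensor_array_3: 6

Total non-null: 3 + 6 = 9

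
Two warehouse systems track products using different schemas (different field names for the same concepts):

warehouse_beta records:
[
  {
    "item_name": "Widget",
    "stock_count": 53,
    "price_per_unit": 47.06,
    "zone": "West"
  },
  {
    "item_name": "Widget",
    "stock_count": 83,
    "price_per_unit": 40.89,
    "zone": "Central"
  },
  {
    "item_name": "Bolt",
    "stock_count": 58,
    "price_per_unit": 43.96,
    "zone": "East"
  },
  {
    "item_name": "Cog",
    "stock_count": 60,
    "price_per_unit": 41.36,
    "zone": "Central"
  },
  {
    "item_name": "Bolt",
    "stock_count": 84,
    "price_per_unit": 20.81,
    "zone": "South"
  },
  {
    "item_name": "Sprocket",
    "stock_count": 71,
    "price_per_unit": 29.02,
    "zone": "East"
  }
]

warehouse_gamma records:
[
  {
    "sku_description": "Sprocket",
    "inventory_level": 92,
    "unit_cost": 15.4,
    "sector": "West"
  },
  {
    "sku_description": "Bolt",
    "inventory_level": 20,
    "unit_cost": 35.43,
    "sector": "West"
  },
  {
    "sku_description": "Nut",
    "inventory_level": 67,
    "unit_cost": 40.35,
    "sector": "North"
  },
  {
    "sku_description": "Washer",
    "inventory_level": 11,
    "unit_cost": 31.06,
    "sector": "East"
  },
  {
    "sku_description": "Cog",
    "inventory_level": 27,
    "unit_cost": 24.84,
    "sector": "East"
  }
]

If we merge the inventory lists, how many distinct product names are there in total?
6

Schema mapping: "item_name" (warehouse_beta) = "sku_description" (warehouse_gamma) = product name

Products in warehouse_beta: ['Bolt', 'Cog', 'Sprocket', 'Widget']
Products in warehouse_gamma: ['Bolt', 'Cog', 'Nut', 'Sprocket', 'Washer']

Union (unique products): ['Bolt', 'Cog', 'Nut', 'Sprocket', 'Washer', 'Widget']
Count: 6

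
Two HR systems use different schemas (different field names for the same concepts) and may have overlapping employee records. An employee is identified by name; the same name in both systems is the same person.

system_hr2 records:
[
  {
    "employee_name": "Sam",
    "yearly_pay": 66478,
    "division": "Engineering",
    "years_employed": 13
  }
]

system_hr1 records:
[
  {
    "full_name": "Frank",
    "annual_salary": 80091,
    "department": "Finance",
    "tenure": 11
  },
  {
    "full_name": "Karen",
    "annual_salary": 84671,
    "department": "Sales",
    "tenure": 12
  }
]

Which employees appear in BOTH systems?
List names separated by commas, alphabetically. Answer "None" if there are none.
None

Schema mapping: "employee_name" (system_hr2) = "full_name" (system_hr1) = employee name

Names in system_hr2: ['Sam']
Names in system_hr1: ['Frank', 'Karen']

Intersection: None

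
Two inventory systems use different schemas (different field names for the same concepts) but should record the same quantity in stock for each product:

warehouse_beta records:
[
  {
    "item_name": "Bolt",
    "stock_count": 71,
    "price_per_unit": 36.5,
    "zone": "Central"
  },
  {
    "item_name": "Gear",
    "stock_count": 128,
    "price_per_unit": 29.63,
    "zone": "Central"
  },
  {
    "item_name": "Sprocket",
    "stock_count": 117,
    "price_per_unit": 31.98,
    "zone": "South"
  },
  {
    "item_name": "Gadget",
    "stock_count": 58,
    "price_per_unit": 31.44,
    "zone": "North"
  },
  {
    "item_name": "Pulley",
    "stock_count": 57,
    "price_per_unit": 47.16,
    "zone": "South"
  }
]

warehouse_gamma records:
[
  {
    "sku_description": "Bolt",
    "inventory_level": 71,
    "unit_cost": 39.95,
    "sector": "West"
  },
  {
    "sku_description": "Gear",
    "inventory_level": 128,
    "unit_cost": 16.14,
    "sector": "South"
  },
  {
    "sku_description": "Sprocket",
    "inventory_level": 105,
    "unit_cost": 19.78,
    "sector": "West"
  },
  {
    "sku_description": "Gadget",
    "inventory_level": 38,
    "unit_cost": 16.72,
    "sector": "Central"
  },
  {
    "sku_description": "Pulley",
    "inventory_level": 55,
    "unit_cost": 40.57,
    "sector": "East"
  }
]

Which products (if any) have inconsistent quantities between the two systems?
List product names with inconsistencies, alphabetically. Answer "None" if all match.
Gadget, Pulley, Sprocket

Schema mappings:
- "item_name" (warehouse_beta) = "sku_description" (warehouse_gamma) = product name
- "stock_count" (warehouse_beta) = "inventory_level" (warehouse_gamma) = quantity

Comparison:
  Bolt: 71 vs 71 - MATCH
  Gear: 128 vs 128 - MATCH
  Sprocket: 117 vs 105 - MISMATCH
  Gadget: 58 vs 38 - MISMATCH
  Pulley: 57 vs 55 - MISMATCH

Products with inconsistencies: Gadget, Pulley, Sprocket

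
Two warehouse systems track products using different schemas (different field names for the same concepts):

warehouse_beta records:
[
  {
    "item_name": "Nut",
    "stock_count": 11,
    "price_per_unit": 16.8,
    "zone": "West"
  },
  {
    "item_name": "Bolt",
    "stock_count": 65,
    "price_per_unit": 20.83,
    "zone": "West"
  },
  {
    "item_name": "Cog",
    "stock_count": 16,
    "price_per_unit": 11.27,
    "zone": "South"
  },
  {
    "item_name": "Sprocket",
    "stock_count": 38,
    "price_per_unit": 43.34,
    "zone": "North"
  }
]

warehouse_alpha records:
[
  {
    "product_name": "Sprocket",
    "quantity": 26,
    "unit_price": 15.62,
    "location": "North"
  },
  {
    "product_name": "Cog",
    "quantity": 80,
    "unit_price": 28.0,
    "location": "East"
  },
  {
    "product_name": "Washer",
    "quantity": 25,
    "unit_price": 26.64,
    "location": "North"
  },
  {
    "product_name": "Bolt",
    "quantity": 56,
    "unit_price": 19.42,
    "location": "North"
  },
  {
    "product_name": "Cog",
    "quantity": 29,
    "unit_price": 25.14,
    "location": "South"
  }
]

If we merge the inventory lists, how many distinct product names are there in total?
5

Schema mapping: "item_name" (warehouse_beta) = "product_name" (warehouse_alpha) = product name

Products in warehouse_beta: ['Bolt', 'Cog', 'Nut', 'Sprocket']
Products in warehouse_alpha: ['Bolt', 'Cog', 'Sprocket', 'Washer']

Union (unique products): ['Bolt', 'Cog', 'Nut', 'Sprocket', 'Washer']
Count: 5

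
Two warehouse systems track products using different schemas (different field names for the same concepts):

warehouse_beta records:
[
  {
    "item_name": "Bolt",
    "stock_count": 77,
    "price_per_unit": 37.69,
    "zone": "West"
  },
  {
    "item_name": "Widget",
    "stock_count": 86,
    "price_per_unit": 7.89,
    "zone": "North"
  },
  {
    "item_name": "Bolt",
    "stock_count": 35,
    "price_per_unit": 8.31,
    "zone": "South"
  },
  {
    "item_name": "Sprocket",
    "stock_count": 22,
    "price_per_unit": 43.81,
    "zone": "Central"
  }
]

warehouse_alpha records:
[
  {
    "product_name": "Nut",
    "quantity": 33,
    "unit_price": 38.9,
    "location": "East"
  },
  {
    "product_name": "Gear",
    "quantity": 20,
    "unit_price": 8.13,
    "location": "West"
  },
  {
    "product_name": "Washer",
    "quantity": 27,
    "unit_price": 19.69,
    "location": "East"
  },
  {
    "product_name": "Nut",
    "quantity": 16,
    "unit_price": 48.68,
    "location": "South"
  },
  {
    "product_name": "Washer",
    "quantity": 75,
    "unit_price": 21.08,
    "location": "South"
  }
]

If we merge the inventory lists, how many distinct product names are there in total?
6

Schema mapping: "item_name" (warehouse_beta) = "product_name" (warehouse_alpha) = product name

Products in warehouse_beta: ['Bolt', 'Sprocket', 'Widget']
Products in warehouse_alpha: ['Gear', 'Nut', 'Washer']

Union (unique products): ['Bolt', 'Gear', 'Nut', 'Sprocket', 'Washer', 'Widget']
Count: 6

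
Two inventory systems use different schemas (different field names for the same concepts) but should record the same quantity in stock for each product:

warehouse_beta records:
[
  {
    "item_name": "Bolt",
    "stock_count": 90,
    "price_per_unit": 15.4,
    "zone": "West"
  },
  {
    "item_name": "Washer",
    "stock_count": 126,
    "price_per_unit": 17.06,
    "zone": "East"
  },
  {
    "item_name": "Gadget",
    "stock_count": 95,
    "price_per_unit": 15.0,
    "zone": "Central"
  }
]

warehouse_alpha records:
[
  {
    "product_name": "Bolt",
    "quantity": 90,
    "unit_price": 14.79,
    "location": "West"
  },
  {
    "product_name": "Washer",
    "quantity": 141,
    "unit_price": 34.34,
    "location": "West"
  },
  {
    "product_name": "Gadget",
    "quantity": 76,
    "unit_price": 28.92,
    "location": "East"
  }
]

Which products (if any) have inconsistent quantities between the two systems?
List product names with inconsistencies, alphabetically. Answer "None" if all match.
Gadget, Washer

Schema mappings:
- "item_name" (warehouse_beta) = "product_name" (warehouse_alpha) = product name
- "stock_count" (warehouse_beta) = "quantity" (warehouse_alpha) = quantity

Comparison:
  Bolt: 90 vs 90 - MATCH
  Washer: 126 vs 141 - MISMATCH
  Gadget: 95 vs 76 - MISMATCH

Products with inconsistencies: Gadget, Washer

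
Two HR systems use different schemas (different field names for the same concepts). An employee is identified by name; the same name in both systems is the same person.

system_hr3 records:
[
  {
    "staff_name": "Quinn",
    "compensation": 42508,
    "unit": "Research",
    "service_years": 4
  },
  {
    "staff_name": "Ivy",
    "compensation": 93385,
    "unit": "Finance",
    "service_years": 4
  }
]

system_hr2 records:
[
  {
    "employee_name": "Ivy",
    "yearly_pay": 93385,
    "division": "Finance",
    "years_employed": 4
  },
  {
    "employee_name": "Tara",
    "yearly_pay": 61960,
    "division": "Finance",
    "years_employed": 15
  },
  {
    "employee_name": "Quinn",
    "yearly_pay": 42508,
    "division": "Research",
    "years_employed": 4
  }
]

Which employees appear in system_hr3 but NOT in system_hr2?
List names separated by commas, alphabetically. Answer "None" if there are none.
None

Schema mapping: "staff_name" (system_hr3) = "employee_name" (system_hr2) = employee name

Names in system_hr3: ['Ivy', 'Quinn']
Names in system_hr2: ['Ivy', 'Quinn', 'Tara']

In system_hr3 but not system_hr2: None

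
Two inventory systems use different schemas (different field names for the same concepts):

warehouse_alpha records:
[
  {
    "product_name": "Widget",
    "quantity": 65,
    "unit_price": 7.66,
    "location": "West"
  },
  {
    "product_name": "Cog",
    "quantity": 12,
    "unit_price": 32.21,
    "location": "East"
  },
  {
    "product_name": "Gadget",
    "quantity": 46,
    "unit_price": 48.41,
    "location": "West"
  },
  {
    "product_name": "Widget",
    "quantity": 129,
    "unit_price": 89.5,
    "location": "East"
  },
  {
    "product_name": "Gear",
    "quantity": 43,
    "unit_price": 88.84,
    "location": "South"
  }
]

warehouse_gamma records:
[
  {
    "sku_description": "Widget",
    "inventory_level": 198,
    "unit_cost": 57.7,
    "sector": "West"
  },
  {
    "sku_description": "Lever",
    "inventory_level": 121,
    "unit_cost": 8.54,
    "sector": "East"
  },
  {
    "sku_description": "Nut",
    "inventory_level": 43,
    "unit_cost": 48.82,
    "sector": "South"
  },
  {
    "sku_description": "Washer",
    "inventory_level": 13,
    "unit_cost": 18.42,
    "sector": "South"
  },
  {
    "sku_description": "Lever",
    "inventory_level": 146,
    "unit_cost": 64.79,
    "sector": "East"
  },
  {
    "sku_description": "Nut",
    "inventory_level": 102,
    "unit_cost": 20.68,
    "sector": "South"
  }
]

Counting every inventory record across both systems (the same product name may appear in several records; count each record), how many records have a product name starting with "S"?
0

Schema mapping: "product_name" (warehouse_alpha) = "sku_description" (warehouse_gamma) = product name

Records with product name starting with "S" in warehouse_alpha: 0
Records with product name starting with "S" in warehouse_gamma: 0

Total: 0 + 0 = 0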